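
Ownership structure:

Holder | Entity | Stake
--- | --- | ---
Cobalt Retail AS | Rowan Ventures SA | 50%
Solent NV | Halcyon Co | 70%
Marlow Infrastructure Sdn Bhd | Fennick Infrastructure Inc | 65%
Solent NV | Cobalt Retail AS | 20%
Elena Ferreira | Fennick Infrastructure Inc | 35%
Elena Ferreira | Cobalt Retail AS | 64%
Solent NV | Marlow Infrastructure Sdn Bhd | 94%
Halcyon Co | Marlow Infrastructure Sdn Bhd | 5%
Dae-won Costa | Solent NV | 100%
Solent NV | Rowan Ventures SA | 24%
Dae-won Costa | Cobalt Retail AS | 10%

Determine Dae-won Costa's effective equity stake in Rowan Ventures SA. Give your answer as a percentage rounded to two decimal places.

Dae-won reaches Rowan along 3 paths.
Via Solent → Cobalt: 100% × 20% × 50% = 10%.
Via Cobalt: 10% × 50% = 5%.
Via Solent: 100% × 24% = 24%.
Total: 10% + 5% + 24% = 39%.
Rounded: 39.00%.

39.00%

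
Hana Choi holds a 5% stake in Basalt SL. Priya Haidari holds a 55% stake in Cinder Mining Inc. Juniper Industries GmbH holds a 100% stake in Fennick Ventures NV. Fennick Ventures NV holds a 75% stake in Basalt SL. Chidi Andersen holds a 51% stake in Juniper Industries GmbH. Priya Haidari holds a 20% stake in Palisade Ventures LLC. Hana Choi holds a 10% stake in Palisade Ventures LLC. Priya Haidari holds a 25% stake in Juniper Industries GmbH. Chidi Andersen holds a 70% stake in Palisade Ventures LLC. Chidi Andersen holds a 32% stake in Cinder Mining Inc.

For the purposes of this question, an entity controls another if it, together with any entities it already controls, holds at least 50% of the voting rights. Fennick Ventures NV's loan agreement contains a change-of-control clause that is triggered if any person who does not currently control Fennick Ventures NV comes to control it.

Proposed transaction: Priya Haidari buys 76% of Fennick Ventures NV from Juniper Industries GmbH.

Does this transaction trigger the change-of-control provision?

The purchase adds only to Priya's holdings (Juniper's stake shrinks), so Priya is the only person who could newly come to control Fennick.
Priya holds 55% of Cinder, so Priya controls Cinder.
Neither Priya nor any entity Priya controls holds any voting interest in Fennick.
So before the transaction, Priya does not control Fennick.
After the purchase, Priya holds 76% of Fennick directly, and Juniper's stake falls to 24%.
Priya holds 76% of Fennick, so Priya controls Fennick.
Priya did not control Fennick before and does after, so the clause is triggered.

Yes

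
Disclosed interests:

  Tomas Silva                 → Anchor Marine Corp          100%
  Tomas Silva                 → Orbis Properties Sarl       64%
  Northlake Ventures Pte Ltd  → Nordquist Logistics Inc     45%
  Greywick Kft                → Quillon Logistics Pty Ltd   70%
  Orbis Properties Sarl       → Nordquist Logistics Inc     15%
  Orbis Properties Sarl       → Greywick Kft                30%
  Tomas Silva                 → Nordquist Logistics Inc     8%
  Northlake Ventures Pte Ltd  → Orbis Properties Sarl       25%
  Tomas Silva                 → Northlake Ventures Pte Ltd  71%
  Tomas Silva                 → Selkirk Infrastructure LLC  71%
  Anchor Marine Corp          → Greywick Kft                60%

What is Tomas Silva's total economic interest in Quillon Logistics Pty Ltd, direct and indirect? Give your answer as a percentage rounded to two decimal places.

59.17%

Tomas reaches Quillon along 3 paths.
Via Anchor → Greywick: 100% × 60% × 70% = 42%.
Via Orbis → Greywick: 64% × 30% × 70% = 13.44%.
Via Northlake → Orbis → Greywick: 71% × 25% × 30% × 70% = 3.7275%.
Total: 42% + 13.44% + 3.7275% = 59.1675%.
Rounded: 59.17%.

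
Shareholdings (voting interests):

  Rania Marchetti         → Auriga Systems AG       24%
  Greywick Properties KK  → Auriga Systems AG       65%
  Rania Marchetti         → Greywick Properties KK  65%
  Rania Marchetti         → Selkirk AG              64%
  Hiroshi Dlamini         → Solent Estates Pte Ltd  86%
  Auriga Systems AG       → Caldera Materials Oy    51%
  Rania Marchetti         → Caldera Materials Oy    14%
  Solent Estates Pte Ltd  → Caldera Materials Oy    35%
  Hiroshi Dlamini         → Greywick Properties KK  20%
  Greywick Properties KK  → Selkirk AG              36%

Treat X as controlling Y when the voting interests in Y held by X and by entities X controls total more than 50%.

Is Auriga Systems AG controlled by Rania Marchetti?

Rania holds 65% of Greywick, so Rania controls Greywick.
Rania and Greywick together hold 24% + 65% = 89% of Auriga, so Rania controls Auriga.

Yes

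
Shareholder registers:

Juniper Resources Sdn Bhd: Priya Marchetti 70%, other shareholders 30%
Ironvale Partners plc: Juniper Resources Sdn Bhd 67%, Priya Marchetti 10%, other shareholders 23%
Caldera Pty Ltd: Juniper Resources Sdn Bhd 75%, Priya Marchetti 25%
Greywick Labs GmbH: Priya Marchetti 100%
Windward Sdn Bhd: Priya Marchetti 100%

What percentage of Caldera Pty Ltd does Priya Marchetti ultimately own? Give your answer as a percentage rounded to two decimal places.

Priya reaches Caldera along 2 paths.
Via Juniper: 70% × 75% = 52.5%.
Direct stake: 25% = 25%.
Total: 52.5% + 25% = 77.5%.
Rounded: 77.50%.

77.50%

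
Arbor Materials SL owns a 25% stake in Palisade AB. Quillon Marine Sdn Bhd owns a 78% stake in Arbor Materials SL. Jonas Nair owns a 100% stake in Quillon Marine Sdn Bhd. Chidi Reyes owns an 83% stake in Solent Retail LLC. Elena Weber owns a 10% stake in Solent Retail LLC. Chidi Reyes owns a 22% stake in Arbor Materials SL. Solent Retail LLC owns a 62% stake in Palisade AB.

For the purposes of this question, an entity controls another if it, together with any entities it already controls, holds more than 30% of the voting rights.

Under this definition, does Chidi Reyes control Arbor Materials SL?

No

Chidi holds 83% of Solent, so Chidi controls Solent.
Solent holds 62% of Palisade, so Chidi controls Palisade.
In Arbor, Chidi's side holds only 22%, not > 30%.
So Chidi does not control Arbor.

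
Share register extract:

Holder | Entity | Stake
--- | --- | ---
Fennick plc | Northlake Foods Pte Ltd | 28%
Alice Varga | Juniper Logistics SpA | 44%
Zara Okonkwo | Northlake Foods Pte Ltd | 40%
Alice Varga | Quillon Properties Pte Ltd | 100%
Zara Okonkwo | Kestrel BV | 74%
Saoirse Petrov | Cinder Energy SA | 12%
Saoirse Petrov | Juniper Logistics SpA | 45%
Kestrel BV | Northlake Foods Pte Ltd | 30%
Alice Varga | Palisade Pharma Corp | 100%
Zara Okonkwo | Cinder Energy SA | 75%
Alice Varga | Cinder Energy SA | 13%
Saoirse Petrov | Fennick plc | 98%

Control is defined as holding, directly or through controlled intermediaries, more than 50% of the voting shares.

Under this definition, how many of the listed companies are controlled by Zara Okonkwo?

3

Zara holds 75% of Cinder, so Zara controls Cinder.
Zara holds 74% of Kestrel, so Zara controls Kestrel.
Zara and Kestrel together hold 40% + 30% = 70% of Northlake, so Zara controls Northlake.
No other company's threshold is met.
Zara controls 3 companies.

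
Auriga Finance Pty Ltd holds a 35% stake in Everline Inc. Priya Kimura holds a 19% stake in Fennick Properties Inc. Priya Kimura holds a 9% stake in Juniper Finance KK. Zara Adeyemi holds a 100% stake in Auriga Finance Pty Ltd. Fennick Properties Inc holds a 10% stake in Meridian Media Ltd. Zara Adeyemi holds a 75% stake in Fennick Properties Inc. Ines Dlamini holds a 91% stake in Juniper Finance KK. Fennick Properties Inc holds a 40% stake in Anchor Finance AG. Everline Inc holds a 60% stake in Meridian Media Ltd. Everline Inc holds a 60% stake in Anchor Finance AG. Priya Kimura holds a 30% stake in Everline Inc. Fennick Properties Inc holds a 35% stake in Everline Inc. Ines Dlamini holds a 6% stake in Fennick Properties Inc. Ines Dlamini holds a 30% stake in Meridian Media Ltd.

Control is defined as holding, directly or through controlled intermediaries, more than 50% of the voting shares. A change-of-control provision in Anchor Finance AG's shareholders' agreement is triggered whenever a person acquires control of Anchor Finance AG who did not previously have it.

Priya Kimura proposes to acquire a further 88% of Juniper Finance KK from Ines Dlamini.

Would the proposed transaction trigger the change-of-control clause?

No

The purchase adds only to Priya's holdings (Ines's stake shrinks), so Priya is the only person who could newly come to control Anchor.
Priya's largest direct stake is 30% in Everline, which does not meet the threshold, so Priya controls no company.
Neither Priya nor any entity Priya controls holds any voting interest in Anchor.
So before the transaction, Priya does not control Anchor.
After the purchase, Priya's direct stake in Juniper rises to 9% + 88% = 97%, and Ines's stake falls to 3%.
Priya holds 97% of Juniper, so Priya controls Juniper.
After the transaction, neither Priya nor any entity Priya controls holds a voting interest in Anchor, so Priya still does not control it.
No new person acquires control, so the clause is not triggered.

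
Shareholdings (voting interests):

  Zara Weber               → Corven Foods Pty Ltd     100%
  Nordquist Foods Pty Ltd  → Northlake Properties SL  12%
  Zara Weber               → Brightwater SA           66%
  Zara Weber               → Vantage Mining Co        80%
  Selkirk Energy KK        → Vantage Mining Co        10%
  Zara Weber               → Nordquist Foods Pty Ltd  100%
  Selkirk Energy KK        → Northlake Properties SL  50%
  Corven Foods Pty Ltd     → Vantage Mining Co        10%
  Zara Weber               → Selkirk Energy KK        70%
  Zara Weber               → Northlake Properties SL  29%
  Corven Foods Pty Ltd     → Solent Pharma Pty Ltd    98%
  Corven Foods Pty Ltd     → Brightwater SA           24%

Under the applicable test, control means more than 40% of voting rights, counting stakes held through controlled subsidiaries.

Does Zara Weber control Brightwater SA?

Yes

Zara holds 100% of Corven, so Zara controls Corven.
Zara and Corven together hold 66% + 24% = 90% of Brightwater, so Zara controls Brightwater.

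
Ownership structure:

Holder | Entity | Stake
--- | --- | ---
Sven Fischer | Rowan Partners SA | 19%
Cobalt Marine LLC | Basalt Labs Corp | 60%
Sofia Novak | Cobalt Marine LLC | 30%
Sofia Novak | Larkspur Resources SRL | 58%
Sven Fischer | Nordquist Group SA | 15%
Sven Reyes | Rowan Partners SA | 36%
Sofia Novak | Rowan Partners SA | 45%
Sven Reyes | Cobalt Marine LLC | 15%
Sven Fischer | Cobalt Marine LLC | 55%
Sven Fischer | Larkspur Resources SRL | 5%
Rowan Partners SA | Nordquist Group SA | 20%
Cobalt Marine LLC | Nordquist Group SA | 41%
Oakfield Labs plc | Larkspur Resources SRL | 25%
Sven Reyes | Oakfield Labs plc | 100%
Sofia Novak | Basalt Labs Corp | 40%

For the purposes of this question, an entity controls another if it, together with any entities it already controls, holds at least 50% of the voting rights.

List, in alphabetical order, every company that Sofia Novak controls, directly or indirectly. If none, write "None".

Sofia holds 58% of Larkspur, so Sofia controls Larkspur.
No other company's threshold is met.

Larkspur Resources SRL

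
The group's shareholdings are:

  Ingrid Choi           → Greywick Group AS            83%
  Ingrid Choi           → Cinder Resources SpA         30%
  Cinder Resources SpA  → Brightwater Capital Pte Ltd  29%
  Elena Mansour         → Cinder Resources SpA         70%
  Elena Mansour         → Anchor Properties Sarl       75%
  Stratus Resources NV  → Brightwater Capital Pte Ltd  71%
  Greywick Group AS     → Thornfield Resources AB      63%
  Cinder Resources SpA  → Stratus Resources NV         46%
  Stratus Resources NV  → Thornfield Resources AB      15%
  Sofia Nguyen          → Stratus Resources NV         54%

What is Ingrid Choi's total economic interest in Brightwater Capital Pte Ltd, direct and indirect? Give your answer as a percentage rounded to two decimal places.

18.50%

Ingrid reaches Brightwater along 2 paths.
Via Cinder → Stratus: 30% × 46% × 71% = 9.798%.
Via Cinder: 30% × 29% = 8.7%.
Total: 9.798% + 8.7% = 18.498%.
Rounded: 18.50%.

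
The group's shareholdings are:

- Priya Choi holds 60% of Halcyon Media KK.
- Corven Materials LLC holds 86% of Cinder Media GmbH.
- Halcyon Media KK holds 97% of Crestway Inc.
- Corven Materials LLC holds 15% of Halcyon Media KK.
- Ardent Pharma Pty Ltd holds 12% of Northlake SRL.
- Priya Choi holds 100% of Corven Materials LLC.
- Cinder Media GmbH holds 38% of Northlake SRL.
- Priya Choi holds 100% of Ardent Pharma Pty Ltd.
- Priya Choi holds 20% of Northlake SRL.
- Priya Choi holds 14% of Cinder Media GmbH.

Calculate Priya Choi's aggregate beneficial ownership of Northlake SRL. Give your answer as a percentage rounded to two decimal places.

70.00%

Priya reaches Northlake along 4 paths.
Direct stake: 20% = 20%.
Via Ardent: 100% × 12% = 12%.
Via Cinder: 14% × 38% = 5.32%.
Via Corven → Cinder: 100% × 86% × 38% = 32.68%.
Total: 20% + 12% + 5.32% + 32.68% = 70%.
Rounded: 70.00%.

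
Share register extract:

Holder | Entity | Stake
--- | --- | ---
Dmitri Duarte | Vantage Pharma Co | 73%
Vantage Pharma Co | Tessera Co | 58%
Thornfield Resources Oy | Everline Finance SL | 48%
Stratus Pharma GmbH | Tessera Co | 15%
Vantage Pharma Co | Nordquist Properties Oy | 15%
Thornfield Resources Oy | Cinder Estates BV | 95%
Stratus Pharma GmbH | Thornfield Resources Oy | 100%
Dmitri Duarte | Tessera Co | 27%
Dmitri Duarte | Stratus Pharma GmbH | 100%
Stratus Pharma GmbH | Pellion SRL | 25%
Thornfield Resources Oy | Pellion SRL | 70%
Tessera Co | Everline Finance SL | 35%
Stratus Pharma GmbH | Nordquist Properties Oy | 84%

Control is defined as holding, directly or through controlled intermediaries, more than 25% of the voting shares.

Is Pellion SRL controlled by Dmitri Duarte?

Dmitri holds 100% of Stratus, so Dmitri controls Stratus.
Stratus holds 100% of Thornfield, so Dmitri controls Thornfield.
Stratus and Thornfield together hold 25% + 70% = 95% of Pellion, so Dmitri controls Pellion.

Yes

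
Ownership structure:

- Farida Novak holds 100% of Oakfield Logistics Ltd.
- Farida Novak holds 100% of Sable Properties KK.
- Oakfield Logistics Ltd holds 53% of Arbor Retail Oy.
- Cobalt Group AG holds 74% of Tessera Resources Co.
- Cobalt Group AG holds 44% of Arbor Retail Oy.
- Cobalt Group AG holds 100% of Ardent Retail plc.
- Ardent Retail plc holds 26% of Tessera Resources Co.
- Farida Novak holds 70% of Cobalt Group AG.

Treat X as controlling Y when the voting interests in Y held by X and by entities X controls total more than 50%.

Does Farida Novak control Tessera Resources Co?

Farida holds 70% of Cobalt, so Farida controls Cobalt.
Cobalt holds 100% of Ardent, so Farida controls Ardent.
Ardent and Cobalt together hold 26% + 74% = 100% of Tessera, so Farida controls Tessera.

Yes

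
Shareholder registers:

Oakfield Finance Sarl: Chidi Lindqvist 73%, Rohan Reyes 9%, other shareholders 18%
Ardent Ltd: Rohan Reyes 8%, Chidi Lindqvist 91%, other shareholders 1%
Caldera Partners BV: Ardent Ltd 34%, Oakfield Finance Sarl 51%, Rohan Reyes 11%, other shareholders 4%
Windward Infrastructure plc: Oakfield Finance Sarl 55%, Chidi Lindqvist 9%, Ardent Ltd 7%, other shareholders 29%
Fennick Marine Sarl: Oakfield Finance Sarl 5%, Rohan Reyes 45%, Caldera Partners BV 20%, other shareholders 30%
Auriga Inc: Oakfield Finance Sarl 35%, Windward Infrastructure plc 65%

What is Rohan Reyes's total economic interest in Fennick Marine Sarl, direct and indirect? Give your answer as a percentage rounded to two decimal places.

Rohan reaches Fennick along 5 paths.
Via Oakfield: 9% × 5% = 0.45%.
Direct stake: 45% = 45%.
Via Ardent → Caldera: 8% × 34% × 20% = 0.544%.
Via Oakfield → Caldera: 9% × 51% × 20% = 0.918%.
Via Caldera: 11% × 20% = 2.2%.
Total: 0.45% + 45% + 0.544% + 0.918% + 2.2% = 49.112%.
Rounded: 49.11%.

49.11%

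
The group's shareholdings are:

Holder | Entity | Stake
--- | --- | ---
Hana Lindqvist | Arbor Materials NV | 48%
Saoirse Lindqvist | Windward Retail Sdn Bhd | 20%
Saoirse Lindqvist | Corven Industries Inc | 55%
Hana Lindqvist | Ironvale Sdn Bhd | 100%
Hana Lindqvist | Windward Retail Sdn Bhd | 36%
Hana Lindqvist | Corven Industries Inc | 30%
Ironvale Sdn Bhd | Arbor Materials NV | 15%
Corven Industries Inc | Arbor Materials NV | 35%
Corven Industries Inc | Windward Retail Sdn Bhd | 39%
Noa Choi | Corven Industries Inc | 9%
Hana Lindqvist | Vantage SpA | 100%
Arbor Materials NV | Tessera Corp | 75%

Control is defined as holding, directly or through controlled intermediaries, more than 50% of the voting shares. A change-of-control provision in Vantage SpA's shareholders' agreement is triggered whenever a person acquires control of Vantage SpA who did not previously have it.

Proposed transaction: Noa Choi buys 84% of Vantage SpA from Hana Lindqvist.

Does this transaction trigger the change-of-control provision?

The purchase adds only to Noa's holdings (Hana's stake shrinks), so Noa is the only person who could newly come to control Vantage.
Noa's largest direct stake is 9% in Corven, which does not meet the threshold, so Noa controls no company.
Neither Noa nor any entity Noa controls holds any voting interest in Vantage.
So before the transaction, Noa does not control Vantage.
After the purchase, Noa holds 84% of Vantage directly, and Hana's stake falls to 16%.
Noa holds 84% of Vantage, so Noa controls Vantage.
Noa did not control Vantage before and does after, so the clause is triggered.

Yes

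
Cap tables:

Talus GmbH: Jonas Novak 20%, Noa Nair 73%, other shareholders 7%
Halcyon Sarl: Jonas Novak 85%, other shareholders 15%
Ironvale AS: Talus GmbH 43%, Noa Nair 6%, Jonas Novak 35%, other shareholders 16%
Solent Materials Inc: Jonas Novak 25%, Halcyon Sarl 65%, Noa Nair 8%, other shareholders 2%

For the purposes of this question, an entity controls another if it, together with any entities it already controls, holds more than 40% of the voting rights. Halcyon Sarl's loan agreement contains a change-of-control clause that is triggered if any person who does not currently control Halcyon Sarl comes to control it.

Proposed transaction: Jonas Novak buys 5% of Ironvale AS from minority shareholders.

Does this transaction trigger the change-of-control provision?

The purchase changes only Jonas's holdings, so Jonas is the only person who could newly come to control Halcyon.
Jonas holds 85% of Halcyon, so Jonas controls Halcyon.
So Jonas already controls Halcyon before the transaction.
After the purchase, Jonas's direct stake in Ironvale rises to 35% + 5% = 40%.
Jonas controlled Halcyon already, so this is not a new person acquiring control; every other person's position is unchanged or reduced.
No new person acquires control, so the clause is not triggered.

No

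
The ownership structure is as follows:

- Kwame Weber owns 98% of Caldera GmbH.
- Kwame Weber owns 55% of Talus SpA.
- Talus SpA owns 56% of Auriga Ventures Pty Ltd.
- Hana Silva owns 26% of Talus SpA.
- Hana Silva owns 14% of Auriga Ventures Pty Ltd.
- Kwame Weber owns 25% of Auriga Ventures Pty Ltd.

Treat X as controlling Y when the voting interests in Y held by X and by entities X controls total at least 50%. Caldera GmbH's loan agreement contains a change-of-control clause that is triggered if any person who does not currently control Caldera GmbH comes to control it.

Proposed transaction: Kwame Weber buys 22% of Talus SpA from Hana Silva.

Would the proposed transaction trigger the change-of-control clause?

The purchase adds only to Kwame's holdings (Hana's stake shrinks), so Kwame is the only person who could newly come to control Caldera.
Kwame holds 98% of Caldera, so Kwame controls Caldera.
So Kwame already controls Caldera before the transaction.
After the purchase, Kwame's direct stake in Talus rises to 55% + 22% = 77%, and Hana's stake falls to 4%.
Kwame controlled Caldera already, so this is not a new person acquiring control; every other person's position is unchanged or reduced.
No new person acquires control, so the clause is not triggered.

No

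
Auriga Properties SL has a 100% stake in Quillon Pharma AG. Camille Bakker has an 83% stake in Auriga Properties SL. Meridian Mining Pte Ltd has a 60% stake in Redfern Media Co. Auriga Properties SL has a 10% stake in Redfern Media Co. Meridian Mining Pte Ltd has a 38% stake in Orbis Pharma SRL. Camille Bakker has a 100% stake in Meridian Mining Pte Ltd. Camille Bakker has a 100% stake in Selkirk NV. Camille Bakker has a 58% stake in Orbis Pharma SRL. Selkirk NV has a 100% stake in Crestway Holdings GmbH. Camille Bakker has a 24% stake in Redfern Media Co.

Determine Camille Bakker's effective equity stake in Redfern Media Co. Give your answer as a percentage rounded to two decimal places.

Camille reaches Redfern along 3 paths.
Via Meridian: 100% × 60% = 60%.
Direct stake: 24% = 24%.
Via Auriga: 83% × 10% = 8.3%.
Total: 60% + 24% + 8.3% = 92.3%.
Rounded: 92.30%.

92.30%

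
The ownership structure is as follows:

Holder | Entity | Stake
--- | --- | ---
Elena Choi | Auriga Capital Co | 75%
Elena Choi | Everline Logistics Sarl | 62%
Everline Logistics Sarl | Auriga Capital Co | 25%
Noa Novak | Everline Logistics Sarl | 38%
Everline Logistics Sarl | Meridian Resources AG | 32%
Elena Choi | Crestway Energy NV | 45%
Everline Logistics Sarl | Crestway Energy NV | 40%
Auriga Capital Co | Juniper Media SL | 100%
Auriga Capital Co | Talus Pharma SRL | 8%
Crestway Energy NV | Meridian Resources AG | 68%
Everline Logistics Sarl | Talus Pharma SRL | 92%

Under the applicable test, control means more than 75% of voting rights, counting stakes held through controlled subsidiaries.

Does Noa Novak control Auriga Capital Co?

No

Noa's largest direct stake is 38% in Everline, which does not meet the threshold, so Noa controls no company.
Neither Noa nor any entity Noa controls holds any voting interest in Auriga.
So Noa does not control Auriga.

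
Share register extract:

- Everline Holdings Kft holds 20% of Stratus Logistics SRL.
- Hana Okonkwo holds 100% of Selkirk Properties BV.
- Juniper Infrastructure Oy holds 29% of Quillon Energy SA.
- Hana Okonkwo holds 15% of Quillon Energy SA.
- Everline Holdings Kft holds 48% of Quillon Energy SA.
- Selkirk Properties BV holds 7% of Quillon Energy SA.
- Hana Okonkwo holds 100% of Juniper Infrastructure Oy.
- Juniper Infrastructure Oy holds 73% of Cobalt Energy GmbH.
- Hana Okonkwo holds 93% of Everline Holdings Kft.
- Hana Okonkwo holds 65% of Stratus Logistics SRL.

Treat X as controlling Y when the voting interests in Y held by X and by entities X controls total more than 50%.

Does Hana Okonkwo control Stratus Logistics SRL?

Hana holds 93% of Everline, so Hana controls Everline.
Hana and Everline together hold 65% + 20% = 85% of Stratus, so Hana controls Stratus.

Yes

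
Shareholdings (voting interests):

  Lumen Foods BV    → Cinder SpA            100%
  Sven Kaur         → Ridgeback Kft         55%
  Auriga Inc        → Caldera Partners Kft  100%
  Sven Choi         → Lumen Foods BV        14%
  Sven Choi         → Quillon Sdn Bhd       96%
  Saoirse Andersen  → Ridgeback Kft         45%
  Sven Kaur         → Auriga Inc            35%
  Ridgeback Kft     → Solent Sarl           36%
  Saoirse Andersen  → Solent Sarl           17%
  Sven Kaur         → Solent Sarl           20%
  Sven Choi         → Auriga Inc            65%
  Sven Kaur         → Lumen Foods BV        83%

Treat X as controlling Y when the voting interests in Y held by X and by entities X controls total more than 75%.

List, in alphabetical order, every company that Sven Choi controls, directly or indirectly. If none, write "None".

Quillon Sdn Bhd

Sven Choi holds 96% of Quillon, so Sven Choi controls Quillon.
No other company's threshold is met.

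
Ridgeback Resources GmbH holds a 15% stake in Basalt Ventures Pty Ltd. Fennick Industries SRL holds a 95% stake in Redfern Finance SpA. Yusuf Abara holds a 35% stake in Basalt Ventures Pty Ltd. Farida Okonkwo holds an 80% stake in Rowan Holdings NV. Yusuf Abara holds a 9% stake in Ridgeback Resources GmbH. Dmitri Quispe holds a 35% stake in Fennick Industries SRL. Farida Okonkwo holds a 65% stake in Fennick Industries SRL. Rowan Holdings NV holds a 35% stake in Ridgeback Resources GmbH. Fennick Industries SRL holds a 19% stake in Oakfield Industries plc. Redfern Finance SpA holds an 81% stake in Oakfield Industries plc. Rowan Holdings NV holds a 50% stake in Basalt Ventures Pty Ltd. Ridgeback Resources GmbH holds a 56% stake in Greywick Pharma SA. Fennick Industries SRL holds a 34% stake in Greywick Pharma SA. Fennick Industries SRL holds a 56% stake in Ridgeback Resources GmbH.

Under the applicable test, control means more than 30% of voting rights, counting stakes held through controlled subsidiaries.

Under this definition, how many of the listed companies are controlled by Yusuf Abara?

1

Yusuf holds 35% of Basalt, so Yusuf controls Basalt.
No other company's threshold is met.
Yusuf controls 1 company.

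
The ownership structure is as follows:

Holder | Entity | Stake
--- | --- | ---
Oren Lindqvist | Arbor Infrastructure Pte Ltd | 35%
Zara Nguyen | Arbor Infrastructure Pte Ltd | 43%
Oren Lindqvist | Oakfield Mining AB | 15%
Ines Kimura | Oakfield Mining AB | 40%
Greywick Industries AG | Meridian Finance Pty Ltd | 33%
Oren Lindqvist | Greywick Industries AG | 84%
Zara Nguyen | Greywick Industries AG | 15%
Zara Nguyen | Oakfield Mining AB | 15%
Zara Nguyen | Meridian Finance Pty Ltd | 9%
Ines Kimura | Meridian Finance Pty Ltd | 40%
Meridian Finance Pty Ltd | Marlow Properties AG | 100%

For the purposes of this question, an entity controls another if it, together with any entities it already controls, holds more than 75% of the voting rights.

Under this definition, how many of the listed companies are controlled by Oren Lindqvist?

1

Oren holds 84% of Greywick, so Oren controls Greywick.
No other company's threshold is met.
Oren controls 1 company.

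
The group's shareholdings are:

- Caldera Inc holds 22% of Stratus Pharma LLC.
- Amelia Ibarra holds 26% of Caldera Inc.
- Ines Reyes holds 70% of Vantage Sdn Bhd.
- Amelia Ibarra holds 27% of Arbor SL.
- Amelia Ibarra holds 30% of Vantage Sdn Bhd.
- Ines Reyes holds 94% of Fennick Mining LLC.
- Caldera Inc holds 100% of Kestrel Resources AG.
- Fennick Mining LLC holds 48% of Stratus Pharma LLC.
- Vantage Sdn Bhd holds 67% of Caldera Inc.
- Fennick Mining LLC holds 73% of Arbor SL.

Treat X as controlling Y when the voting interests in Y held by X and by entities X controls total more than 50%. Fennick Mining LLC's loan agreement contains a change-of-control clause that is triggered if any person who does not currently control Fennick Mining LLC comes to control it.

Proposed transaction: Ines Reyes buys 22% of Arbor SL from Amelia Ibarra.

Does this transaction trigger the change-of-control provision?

No

The purchase adds only to Ines's holdings (Amelia's stake shrinks), so Ines is the only person who could newly come to control Fennick.
Ines holds 94% of Fennick, so Ines controls Fennick.
So Ines already controls Fennick before the transaction.
After the purchase, Ines holds 22% of Arbor directly, and Amelia's stake falls to 5%.
Ines controlled Fennick already, so this is not a new person acquiring control; every other person's position is unchanged or reduced.
No new person acquires control, so the clause is not triggered.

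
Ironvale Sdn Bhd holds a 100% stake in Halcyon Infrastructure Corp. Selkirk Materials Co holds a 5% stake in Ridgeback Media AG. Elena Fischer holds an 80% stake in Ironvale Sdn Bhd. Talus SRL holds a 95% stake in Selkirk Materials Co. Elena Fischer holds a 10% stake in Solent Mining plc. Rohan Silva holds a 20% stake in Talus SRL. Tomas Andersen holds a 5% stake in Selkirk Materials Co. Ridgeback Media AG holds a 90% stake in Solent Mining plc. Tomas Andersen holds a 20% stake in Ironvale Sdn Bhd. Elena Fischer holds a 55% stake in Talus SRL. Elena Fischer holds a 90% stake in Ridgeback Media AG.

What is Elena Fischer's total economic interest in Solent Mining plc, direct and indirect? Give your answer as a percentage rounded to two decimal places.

93.35%

Elena reaches Solent along 3 paths.
Direct stake: 10% = 10%.
Via Ridgeback: 90% × 90% = 81%.
Via Talus → Selkirk → Ridgeback: 55% × 95% × 5% × 90% = 2.35125%.
Total: 10% + 81% + 2.35125% = 93.35125%.
Rounded: 93.35%.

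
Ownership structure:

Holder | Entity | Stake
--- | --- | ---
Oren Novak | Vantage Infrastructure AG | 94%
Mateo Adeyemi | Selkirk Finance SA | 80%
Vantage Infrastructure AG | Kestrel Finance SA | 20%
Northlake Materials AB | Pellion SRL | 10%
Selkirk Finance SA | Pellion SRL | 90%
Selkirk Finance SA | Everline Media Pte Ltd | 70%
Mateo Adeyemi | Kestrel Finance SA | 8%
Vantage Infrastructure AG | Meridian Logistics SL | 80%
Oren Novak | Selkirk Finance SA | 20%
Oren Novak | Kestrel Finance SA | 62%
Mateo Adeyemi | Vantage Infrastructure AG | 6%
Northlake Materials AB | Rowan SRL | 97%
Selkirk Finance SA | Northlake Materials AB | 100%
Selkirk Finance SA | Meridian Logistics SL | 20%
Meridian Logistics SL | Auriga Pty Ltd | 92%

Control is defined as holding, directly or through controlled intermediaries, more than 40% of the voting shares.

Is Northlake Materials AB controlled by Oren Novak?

No

Oren holds 94% of Vantage, so Oren controls Vantage.
Vantage holds 80% of Meridian, so Oren controls Meridian.
Vantage and Oren together hold 20% + 62% = 82% of Kestrel, so Oren controls Kestrel.
Meridian holds 92% of Auriga, so Oren controls Auriga.
Neither Oren nor any entity Oren controls holds any voting interest in Northlake.
So Oren does not control Northlake.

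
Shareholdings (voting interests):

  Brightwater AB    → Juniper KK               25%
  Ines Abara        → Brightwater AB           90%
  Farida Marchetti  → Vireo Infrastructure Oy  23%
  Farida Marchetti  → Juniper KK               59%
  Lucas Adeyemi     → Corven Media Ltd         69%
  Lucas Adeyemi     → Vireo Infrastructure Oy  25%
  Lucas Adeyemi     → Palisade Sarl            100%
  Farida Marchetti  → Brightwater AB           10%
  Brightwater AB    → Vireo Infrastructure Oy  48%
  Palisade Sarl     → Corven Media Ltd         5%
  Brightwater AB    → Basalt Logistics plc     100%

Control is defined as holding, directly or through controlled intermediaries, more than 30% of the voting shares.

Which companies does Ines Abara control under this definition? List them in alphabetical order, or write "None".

Basalt Logistics plc, Brightwater AB, Vireo Infrastructure Oy

Ines holds 90% of Brightwater, so Ines controls Brightwater.
Brightwater holds 48% of Vireo, so Ines controls Vireo.
Brightwater holds 100% of Basalt, so Ines controls Basalt.
No other company's threshold is met.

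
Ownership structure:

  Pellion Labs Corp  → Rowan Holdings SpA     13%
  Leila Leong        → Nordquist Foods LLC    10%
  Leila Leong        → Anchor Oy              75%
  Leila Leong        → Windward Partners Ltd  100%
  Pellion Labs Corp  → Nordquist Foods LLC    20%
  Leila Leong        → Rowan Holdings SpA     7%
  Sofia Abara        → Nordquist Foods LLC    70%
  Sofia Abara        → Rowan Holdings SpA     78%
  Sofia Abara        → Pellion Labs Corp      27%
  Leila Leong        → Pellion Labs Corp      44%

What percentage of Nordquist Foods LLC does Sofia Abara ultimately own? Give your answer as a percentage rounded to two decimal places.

75.40%

Sofia reaches Nordquist along 2 paths.
Via Pellion: 27% × 20% = 5.4%.
Direct stake: 70% = 70%.
Total: 5.4% + 70% = 75.4%.
Rounded: 75.40%.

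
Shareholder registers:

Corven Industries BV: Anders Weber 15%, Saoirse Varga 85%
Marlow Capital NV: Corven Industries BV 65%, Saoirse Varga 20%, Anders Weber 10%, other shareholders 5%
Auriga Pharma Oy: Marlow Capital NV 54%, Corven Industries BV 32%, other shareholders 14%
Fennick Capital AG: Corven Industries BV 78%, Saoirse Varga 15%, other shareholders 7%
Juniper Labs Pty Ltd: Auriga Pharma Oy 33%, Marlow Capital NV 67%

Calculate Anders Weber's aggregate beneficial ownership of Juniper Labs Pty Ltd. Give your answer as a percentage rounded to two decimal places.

18.34%

Anders reaches Juniper along 5 paths.
Via Corven → Marlow → Auriga: 15% × 65% × 54% × 33% = 1.73745%.
Via Marlow → Auriga: 10% × 54% × 33% = 1.782%.
Via Corven → Auriga: 15% × 32% × 33% = 1.584%.
Via Corven → Marlow: 15% × 65% × 67% = 6.5325%.
Via Marlow: 10% × 67% = 6.7%.
Total: 1.73745% + 1.782% + 1.584% + 6.5325% + 6.7% = 18.33595%.
Rounded: 18.34%.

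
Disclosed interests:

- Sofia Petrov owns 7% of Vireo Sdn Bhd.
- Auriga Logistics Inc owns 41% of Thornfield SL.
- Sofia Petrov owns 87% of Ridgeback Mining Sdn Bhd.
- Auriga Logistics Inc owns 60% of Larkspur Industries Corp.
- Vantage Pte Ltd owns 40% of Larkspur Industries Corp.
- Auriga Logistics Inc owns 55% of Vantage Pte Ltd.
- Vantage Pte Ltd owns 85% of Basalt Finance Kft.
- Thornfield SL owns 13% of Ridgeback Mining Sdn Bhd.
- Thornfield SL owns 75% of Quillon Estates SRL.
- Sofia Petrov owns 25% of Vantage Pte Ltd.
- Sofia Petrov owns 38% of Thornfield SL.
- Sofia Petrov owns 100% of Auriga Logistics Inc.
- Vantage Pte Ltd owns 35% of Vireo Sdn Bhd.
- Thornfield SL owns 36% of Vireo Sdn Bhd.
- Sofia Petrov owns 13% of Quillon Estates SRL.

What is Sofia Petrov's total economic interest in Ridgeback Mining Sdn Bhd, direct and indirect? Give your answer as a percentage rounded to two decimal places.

97.27%

Sofia reaches Ridgeback along 3 paths.
Via Auriga → Thornfield: 100% × 41% × 13% = 5.33%.
Via Thornfield: 38% × 13% = 4.94%.
Direct stake: 87% = 87%.
Total: 5.33% + 4.94% + 87% = 97.27%.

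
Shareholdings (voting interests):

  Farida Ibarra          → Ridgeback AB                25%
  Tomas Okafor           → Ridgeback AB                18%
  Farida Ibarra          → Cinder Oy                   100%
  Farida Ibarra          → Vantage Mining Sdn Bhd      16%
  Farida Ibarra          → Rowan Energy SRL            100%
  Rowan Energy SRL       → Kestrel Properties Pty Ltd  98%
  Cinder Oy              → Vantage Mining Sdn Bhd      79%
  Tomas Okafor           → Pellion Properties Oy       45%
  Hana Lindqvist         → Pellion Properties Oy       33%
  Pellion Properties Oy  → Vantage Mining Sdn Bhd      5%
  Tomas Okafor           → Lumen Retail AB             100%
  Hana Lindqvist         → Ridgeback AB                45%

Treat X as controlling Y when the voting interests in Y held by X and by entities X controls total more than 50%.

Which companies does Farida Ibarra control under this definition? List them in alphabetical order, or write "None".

Farida holds 100% of Rowan, so Farida controls Rowan.
Farida holds 100% of Cinder, so Farida controls Cinder.
Cinder and Farida together hold 79% + 16% = 95% of Vantage, so Farida controls Vantage.
Rowan holds 98% of Kestrel, so Farida controls Kestrel.
No other company's threshold is met.

Cinder Oy, Kestrel Properties Pty Ltd, Rowan Energy SRL, Vantage Mining Sdn Bhd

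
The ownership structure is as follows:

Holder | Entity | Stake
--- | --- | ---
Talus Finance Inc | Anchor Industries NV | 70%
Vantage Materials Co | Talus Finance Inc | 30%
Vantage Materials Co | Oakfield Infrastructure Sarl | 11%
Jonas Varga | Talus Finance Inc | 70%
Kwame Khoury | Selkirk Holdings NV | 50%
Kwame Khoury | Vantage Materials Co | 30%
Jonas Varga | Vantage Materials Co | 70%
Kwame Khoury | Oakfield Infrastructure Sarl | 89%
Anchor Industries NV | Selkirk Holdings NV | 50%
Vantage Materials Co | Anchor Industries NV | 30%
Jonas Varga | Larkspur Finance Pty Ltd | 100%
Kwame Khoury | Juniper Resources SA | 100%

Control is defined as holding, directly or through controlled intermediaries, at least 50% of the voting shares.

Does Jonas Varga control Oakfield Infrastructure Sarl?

No

Jonas holds 70% of Vantage, so Jonas controls Vantage.
Jonas and Vantage together hold 70% + 30% = 100% of Talus, so Jonas controls Talus.
Vantage and Talus together hold 30% + 70% = 100% of Anchor, so Jonas controls Anchor.
Jonas holds 100% of Larkspur, so Jonas controls Larkspur.
Anchor holds 50% of Selkirk, so Jonas controls Selkirk.
In Oakfield, Jonas's side holds only 11%, not ≥ 50%.
So Jonas does not control Oakfield.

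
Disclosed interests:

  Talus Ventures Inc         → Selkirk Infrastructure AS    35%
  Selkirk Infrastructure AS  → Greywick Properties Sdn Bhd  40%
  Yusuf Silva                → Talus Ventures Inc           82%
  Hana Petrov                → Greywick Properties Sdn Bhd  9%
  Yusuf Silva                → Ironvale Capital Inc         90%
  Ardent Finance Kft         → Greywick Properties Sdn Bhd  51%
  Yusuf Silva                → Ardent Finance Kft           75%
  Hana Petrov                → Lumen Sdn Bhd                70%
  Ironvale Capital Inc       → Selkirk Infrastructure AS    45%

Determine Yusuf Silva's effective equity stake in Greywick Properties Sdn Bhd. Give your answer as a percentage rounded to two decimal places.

65.93%

Yusuf reaches Greywick along 3 paths.
Via Ardent: 75% × 51% = 38.25%.
Via Talus → Selkirk: 82% × 35% × 40% = 11.48%.
Via Ironvale → Selkirk: 90% × 45% × 40% = 16.2%.
Total: 38.25% + 11.48% + 16.2% = 65.93%.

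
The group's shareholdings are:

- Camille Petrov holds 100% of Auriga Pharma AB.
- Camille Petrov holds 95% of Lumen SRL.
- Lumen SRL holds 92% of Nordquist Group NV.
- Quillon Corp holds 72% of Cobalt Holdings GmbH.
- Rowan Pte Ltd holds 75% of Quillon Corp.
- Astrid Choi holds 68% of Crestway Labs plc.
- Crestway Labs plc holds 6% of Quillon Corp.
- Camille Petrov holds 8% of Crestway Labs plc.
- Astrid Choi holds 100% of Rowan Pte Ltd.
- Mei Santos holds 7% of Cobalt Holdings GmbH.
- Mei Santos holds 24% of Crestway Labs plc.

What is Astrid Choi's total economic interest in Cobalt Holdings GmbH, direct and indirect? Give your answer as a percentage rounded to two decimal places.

Astrid reaches Cobalt along 2 paths.
Via Rowan → Quillon: 100% × 75% × 72% = 54%.
Via Crestway → Quillon: 68% × 6% × 72% = 2.9376%.
Total: 54% + 2.9376% = 56.9376%.
Rounded: 56.94%.

56.94%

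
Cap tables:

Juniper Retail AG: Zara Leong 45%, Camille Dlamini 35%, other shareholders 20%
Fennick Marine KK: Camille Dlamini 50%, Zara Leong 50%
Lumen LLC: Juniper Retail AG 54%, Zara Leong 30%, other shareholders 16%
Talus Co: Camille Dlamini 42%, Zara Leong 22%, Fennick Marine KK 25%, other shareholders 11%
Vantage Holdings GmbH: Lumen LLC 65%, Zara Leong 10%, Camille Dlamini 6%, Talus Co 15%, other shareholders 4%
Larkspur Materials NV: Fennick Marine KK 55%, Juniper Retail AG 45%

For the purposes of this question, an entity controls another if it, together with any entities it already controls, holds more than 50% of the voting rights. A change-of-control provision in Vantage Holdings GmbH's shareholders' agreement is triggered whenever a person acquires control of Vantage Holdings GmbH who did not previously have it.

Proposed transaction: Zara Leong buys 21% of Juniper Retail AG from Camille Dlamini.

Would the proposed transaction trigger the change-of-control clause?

The purchase adds only to Zara's holdings (Camille's stake shrinks), so Zara is the only person who could newly come to control Vantage.
Zara's largest direct stake is 50% in Fennick, which does not meet the threshold, so Zara controls no company.
In Vantage, Zara's side holds only 10%, not > 50%.
So before the transaction, Zara does not control Vantage.
After the purchase, Zara's direct stake in Juniper rises to 45% + 21% = 66%, and Camille's stake falls to 14%.
Zara holds 66% of Juniper, so Zara controls Juniper.
Juniper and Zara together hold 54% + 30% = 84% of Lumen, so Zara controls Lumen.
Lumen and Zara together hold 65% + 10% = 75% of Vantage, so Zara controls Vantage.
Zara did not control Vantage before and does after, so the clause is triggered.

Yes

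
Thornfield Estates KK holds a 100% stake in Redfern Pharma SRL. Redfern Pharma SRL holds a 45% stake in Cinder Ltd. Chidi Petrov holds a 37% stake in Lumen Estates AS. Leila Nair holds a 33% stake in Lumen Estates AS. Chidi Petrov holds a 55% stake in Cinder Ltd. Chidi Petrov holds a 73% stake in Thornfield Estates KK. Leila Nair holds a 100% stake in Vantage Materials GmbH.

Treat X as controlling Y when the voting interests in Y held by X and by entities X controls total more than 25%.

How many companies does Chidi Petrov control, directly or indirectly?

4

Chidi holds 73% of Thornfield, so Chidi controls Thornfield.
Chidi holds 37% of Lumen, so Chidi controls Lumen.
Thornfield holds 100% of Redfern, so Chidi controls Redfern.
Redfern and Chidi together hold 45% + 55% = 100% of Cinder, so Chidi controls Cinder.
No other company's threshold is met.
Chidi controls 4 companies.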